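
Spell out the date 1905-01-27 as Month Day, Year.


ISO 1905-01-27 parses as year=1905, month=01, day=27
Month 1 -> January

January 27, 1905


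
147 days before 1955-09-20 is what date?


Start: 1955-09-20, subtract 147 days
Back 20 days from September 20 reaches August 31, 1955 -> 127 left
August 1955 has 31 days -> back to July 31, 1955 -> 96 left
July 1955 has 31 days -> back to June 30, 1955 -> 65 left
June 1955 has 30 days -> back to May 31, 1955 -> 35 left
May 1955 has 31 days -> back to April 30, 1955 -> 4 left
April 1955: 30 - 4 = 26 -> lands on April 26

Result: 1955-04-26


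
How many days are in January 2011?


January 2011

31 days


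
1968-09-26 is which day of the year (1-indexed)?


Date: September 26, 1968
Days in months 1 through 8: 244
Plus 26 days in September

Day of year: 270


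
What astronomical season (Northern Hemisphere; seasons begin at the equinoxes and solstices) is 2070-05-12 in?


Date: May 12
Astronomical Spring (approx.; exact equinox/solstice day varies by year): March 20 to June 20
May 12 falls within the Spring window

Spring


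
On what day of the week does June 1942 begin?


Target: June 1, 1942
Anchor: Jan 1, 1942. With p = 1942 - 1 = 1941: (p + p//4 - p//100 + p//400) mod 7 = (1941 + 485 - 19 + 4) mod 7 = 2411 mod 7 = 3 -> Thursday (Mon=0 ... Sun=6)
Days before June (Jan-May): 151 days
Weekday index = (3 + 151) mod 7 = 0

Monday


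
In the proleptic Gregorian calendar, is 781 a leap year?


Gregorian leap year rule: divisible by 4, but not by 100, unless also by 400.
781 is not divisible by 4 -> not a leap year

No


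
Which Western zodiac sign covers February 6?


Date: February 6
Conventional tropical zodiac dates: Aquarius from January 20 onward; Pisces starts February 19
February 6 falls within the Aquarius range

Aquarius


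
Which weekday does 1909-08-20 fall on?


Date: August 20, 1909
Anchor: Jan 1, 1909. With p = 1909 - 1 = 1908: (p + p//4 - p//100 + p//400) mod 7 = (1908 + 477 - 19 + 4) mod 7 = 2370 mod 7 = 4 -> Friday (Mon=0 ... Sun=6)
Days before August (Jan-Jul): 212; offset = 212 + 20 - 1 = 231
Weekday index = (4 + 231) mod 7 = 4

Day of the week: Friday


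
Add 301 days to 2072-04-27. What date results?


Start: 2072-04-27, add 301 days
April 2072 has 30 days: 30 - 27 = 3 days to April 30 -> 298 left
May 2072 has 31 days -> 267 left
June 2072 has 30 days -> 237 left
July 2072 has 31 days -> 206 left
August 2072 has 31 days -> 175 left
September 2072 has 30 days -> 145 left
October 2072 has 31 days -> 114 left
November 2072 has 30 days -> 84 left
December 2072 has 31 days -> 53 left
January 2073 has 31 days -> 22 left
February 2073: 22 <= 28 -> lands on February 22

Result: 2073-02-22


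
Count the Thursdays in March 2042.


March 2042 has 31 days
Anchor: Jan 1, 2042. With p = 2042 - 1 = 2041: (p + p//4 - p//100 + p//400) mod 7 = (2041 + 510 - 20 + 5) mod 7 = 2536 mod 7 = 2 -> Wednesday (Mon=0 ... Sun=6)
Days before March (Jan-Feb): 59; March 1 index = (2 + 59) mod 7 = 5 -> Saturday
First Thursday is March 6
Thursdays: 6, 13, 20, 27

4 Thursdays


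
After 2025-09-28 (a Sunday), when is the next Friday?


Current: Sunday
Target: Friday
Days ahead: 5

Next Friday: 2025-10-03


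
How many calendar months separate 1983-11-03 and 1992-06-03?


From November 1983 to June 1992
9 years * 12 = 108 months, minus 5 months = 103

103 months


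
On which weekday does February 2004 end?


February 2004 has 29 days
Anchor: Jan 1, 2004. With p = 2004 - 1 = 2003: (p + p//4 - p//100 + p//400) mod 7 = (2003 + 500 - 20 + 5) mod 7 = 2488 mod 7 = 3 -> Thursday (Mon=0 ... Sun=6)
Days before February (Jan): 31; February 1 index = (3 + 31) mod 7 = 6 -> Sunday
Last day offset: 29 - 1 = 28 days
Weekday index = (6 + 28) mod 7 = 6

Sunday, February 29


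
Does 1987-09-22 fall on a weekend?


Anchor: Jan 1, 1987. With p = 1987 - 1 = 1986: (p + p//4 - p//100 + p//400) mod 7 = (1986 + 496 - 19 + 4) mod 7 = 2467 mod 7 = 3 -> Thursday (Mon=0 ... Sun=6)
Day of year: 265; offset = 264
Weekday index = (3 + 264) mod 7 = 1 -> Tuesday
Weekend days: Saturday, Sunday

No


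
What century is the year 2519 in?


Century = (year - 1) // 100 + 1
= (2519 - 1) // 100 + 1
= 2518 // 100 + 1
= 25 + 1

26th century


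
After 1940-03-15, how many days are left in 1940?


Day of year: 75 of 366
Remaining = 366 - 75

291 days


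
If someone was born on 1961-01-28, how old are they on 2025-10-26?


Birth: 1961-01-28
Reference: 2025-10-26
Year difference: 2025 - 1961 = 64

64 years old


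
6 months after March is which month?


March is month 3
3 + 6 = 9

September


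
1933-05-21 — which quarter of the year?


Month: May (month 5)
Q1: Jan-Mar, Q2: Apr-Jun, Q3: Jul-Sep, Q4: Oct-Dec

Q2


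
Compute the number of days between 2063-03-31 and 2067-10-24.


From 2063-03-31 to 2067-10-24
2063-03-31: days before March = 31 + 28 = 59 (2063 is not a leap year); day of year = 59 + 31 = 90
2067-10-24: days before October = 31 + 28 + 31 + 30 + 31 + 30 + 31 + 31 + 30 = 273 (2067 is not a leap year); day of year = 273 + 24 = 297
Rest of 2063: 365 - 90 = 275
Full years 2064 (366), 2065 (365), 2066 (365): 1096
Total = 275 + 1096 + 297 = 1668

1668 days


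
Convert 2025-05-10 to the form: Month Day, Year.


ISO 2025-05-10 parses as year=2025, month=05, day=10
Month 5 -> May

May 10, 2025


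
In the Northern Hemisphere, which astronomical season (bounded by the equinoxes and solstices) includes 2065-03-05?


Date: March 5
Astronomical Winter (approx.; exact equinox/solstice day varies by year): December 21 to March 19
March 5 falls within the Winter window

Winter


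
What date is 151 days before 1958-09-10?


Start: 1958-09-10, subtract 151 days
Back 10 days from September 10 reaches August 31, 1958 -> 141 left
August 1958 has 31 days -> back to July 31, 1958 -> 110 left
July 1958 has 31 days -> back to June 30, 1958 -> 79 left
June 1958 has 30 days -> back to May 31, 1958 -> 49 left
May 1958 has 31 days -> back to April 30, 1958 -> 18 left
April 1958: 30 - 18 = 12 -> lands on April 12

Result: 1958-04-12


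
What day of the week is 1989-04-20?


Date: April 20, 1989
Anchor: Jan 1, 1989. With p = 1989 - 1 = 1988: (p + p//4 - p//100 + p//400) mod 7 = (1988 + 497 - 19 + 4) mod 7 = 2470 mod 7 = 6 -> Sunday (Mon=0 ... Sun=6)
Days before April (Jan-Mar): 90; offset = 90 + 20 - 1 = 109
Weekday index = (6 + 109) mod 7 = 3

Day of the week: Thursday


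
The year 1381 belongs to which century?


Century = (year - 1) // 100 + 1
= (1381 - 1) // 100 + 1
= 1380 // 100 + 1
= 13 + 1

14th century


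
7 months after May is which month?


May is month 5
5 + 7 = 12

December


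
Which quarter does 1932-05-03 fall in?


Month: May (month 5)
Q1: Jan-Mar, Q2: Apr-Jun, Q3: Jul-Sep, Q4: Oct-Dec

Q2


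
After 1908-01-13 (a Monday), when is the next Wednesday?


Current: Monday
Target: Wednesday
Days ahead: 2

Next Wednesday: 1908-01-15


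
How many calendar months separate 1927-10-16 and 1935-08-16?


From October 1927 to August 1935
8 years * 12 = 96 months, minus 2 months = 94

94 months


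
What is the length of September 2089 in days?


September 2089

30 days


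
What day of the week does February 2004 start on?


Target: February 1, 2004
Anchor: Jan 1, 2004. With p = 2004 - 1 = 2003: (p + p//4 - p//100 + p//400) mod 7 = (2003 + 500 - 20 + 5) mod 7 = 2488 mod 7 = 3 -> Thursday (Mon=0 ... Sun=6)
Days before February (Jan): 31 days
Weekday index = (3 + 31) mod 7 = 6

Sunday


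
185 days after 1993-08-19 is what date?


Start: 1993-08-19, add 185 days
August 1993 has 31 days: 31 - 19 = 12 days to August 31 -> 173 left
September 1993 has 30 days -> 143 left
October 1993 has 31 days -> 112 left
November 1993 has 30 days -> 82 left
December 1993 has 31 days -> 51 left
January 1994 has 31 days -> 20 left
February 1994: 20 <= 28 -> lands on February 20

Result: 1994-02-20


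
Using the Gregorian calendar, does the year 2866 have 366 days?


Gregorian leap year rule: divisible by 4, but not by 100, unless also by 400.
2866 is not divisible by 4 -> not a leap year

No


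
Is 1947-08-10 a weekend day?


Anchor: Jan 1, 1947. With p = 1947 - 1 = 1946: (p + p//4 - p//100 + p//400) mod 7 = (1946 + 486 - 19 + 4) mod 7 = 2417 mod 7 = 2 -> Wednesday (Mon=0 ... Sun=6)
Day of year: 222; offset = 221
Weekday index = (2 + 221) mod 7 = 6 -> Sunday
Weekend days: Saturday, Sunday

Yes


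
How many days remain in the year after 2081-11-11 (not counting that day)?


Day of year: 315 of 365
Remaining = 365 - 315

50 days


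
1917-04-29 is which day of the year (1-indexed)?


Date: April 29, 1917
Days in months 1 through 3: 90
Plus 29 days in April

Day of year: 119


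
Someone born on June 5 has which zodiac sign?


Date: June 5
Conventional tropical zodiac dates: Gemini from May 21 onward; Cancer starts June 21
June 5 falls within the Gemini range

Gemini


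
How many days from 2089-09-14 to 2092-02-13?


From 2089-09-14 to 2092-02-13
2089-09-14: days before September = 31 + 28 + 31 + 30 + 31 + 30 + 31 + 31 = 243 (2089 is not a leap year); day of year = 243 + 14 = 257
2092-02-13: days before February = 31; day of year = 31 + 13 = 44
Rest of 2089: 365 - 257 = 108
Full years 2090 (365), 2091 (365): 730
Total = 108 + 730 + 44 = 882

882 days


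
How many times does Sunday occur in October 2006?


October 2006 has 31 days
Anchor: Jan 1, 2006. With p = 2006 - 1 = 2005: (p + p//4 - p//100 + p//400) mod 7 = (2005 + 501 - 20 + 5) mod 7 = 2491 mod 7 = 6 -> Sunday (Mon=0 ... Sun=6)
Days before October (Jan-Sep): 273; October 1 index = (6 + 273) mod 7 = 6 -> Sunday
First Sunday is October 1
Sundays: 1, 8, 15, 22, 29

5 Sundays


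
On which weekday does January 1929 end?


January 1929 has 31 days
Anchor: Jan 1, 1929. With p = 1929 - 1 = 1928: (p + p//4 - p//100 + p//400) mod 7 = (1928 + 482 - 19 + 4) mod 7 = 2395 mod 7 = 1 -> Tuesday (Mon=0 ... Sun=6)
January 1 is the anchor itself -> Tuesday
Last day offset: 31 - 1 = 30 days
Weekday index = (1 + 30) mod 7 = 3

Thursday, January 31


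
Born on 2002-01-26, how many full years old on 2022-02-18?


Birth: 2002-01-26
Reference: 2022-02-18
Year difference: 2022 - 2002 = 20

20 years old


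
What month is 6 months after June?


June is month 6
6 + 6 = 12

December


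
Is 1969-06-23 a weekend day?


Anchor: Jan 1, 1969. With p = 1969 - 1 = 1968: (p + p//4 - p//100 + p//400) mod 7 = (1968 + 492 - 19 + 4) mod 7 = 2445 mod 7 = 2 -> Wednesday (Mon=0 ... Sun=6)
Day of year: 174; offset = 173
Weekday index = (2 + 173) mod 7 = 0 -> Monday
Weekend days: Saturday, Sunday

No


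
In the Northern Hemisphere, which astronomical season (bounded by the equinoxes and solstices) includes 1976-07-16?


Date: July 16
Astronomical Summer (approx.; exact equinox/solstice day varies by year): June 21 to September 21
July 16 falls within the Summer window

Summer


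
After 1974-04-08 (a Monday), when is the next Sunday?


Current: Monday
Target: Sunday
Days ahead: 6

Next Sunday: 1974-04-14


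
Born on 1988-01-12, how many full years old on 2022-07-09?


Birth: 1988-01-12
Reference: 2022-07-09
Year difference: 2022 - 1988 = 34

34 years old


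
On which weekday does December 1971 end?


December 1971 has 31 days
Anchor: Jan 1, 1971. With p = 1971 - 1 = 1970: (p + p//4 - p//100 + p//400) mod 7 = (1970 + 492 - 19 + 4) mod 7 = 2447 mod 7 = 4 -> Friday (Mon=0 ... Sun=6)
Days before December (Jan-Nov): 334; December 1 index = (4 + 334) mod 7 = 2 -> Wednesday
Last day offset: 31 - 1 = 30 days
Weekday index = (2 + 30) mod 7 = 4

Friday, December 31


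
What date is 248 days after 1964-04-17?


Start: 1964-04-17, add 248 days
April 1964 has 30 days: 30 - 17 = 13 days to April 30 -> 235 left
May 1964 has 31 days -> 204 left
June 1964 has 30 days -> 174 left
July 1964 has 31 days -> 143 left
August 1964 has 31 days -> 112 left
September 1964 has 30 days -> 82 left
October 1964 has 31 days -> 51 left
November 1964 has 30 days -> 21 left
December 1964: 21 <= 31 -> lands on December 21

Result: 1964-12-21


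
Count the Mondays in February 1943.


February 1943 has 28 days
Anchor: Jan 1, 1943. With p = 1943 - 1 = 1942: (p + p//4 - p//100 + p//400) mod 7 = (1942 + 485 - 19 + 4) mod 7 = 2412 mod 7 = 4 -> Friday (Mon=0 ... Sun=6)
Days before February (Jan): 31; February 1 index = (4 + 31) mod 7 = 0 -> Monday
First Monday is February 1
Mondays: 1, 8, 15, 22

4 Mondays


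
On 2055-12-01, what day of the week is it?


Date: December 1, 2055
Anchor: Jan 1, 2055. With p = 2055 - 1 = 2054: (p + p//4 - p//100 + p//400) mod 7 = (2054 + 513 - 20 + 5) mod 7 = 2552 mod 7 = 4 -> Friday (Mon=0 ... Sun=6)
Days before December (Jan-Nov): 334; offset = 334 + 1 - 1 = 334
Weekday index = (4 + 334) mod 7 = 2

Day of the week: Wednesday


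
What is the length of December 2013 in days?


December 2013

31 days


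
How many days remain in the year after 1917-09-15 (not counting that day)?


Day of year: 258 of 365
Remaining = 365 - 258

107 days


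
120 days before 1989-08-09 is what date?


Start: 1989-08-09, subtract 120 days
Back 9 days from August 9 reaches July 31, 1989 -> 111 left
July 1989 has 31 days -> back to June 30, 1989 -> 80 left
June 1989 has 30 days -> back to May 31, 1989 -> 50 left
May 1989 has 31 days -> back to April 30, 1989 -> 19 left
April 1989: 30 - 19 = 11 -> lands on April 11

Result: 1989-04-11


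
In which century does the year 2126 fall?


Century = (year - 1) // 100 + 1
= (2126 - 1) // 100 + 1
= 2125 // 100 + 1
= 21 + 1

22nd century


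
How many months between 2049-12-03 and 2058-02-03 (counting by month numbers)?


From December 2049 to February 2058
9 years * 12 = 108 months, minus 10 months = 98

98 months


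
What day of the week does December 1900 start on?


Target: December 1, 1900
Anchor: Jan 1, 1900. With p = 1900 - 1 = 1899: (p + p//4 - p//100 + p//400) mod 7 = (1899 + 474 - 18 + 4) mod 7 = 2359 mod 7 = 0 -> Monday (Mon=0 ... Sun=6)
Days before December (Jan-Nov): 334 days
Weekday index = (0 + 334) mod 7 = 5

Saturday


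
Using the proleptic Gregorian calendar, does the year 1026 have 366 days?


Gregorian leap year rule: divisible by 4, but not by 100, unless also by 400.
1026 is not divisible by 4 -> not a leap year

No


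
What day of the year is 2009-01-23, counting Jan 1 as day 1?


Date: January 23, 2009
No months before January
Plus 23 days in January

Day of year: 23


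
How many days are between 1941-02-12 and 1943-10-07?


From 1941-02-12 to 1943-10-07
1941-02-12: days before February = 31; day of year = 31 + 12 = 43
1943-10-07: days before October = 31 + 28 + 31 + 30 + 31 + 30 + 31 + 31 + 30 = 273 (1943 is not a leap year); day of year = 273 + 7 = 280
Rest of 1941: 365 - 43 = 322
Full years 1942 (365): 365
Total = 322 + 365 + 280 = 967

967 days


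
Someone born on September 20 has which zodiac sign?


Date: September 20
Conventional tropical zodiac dates: Virgo from August 23 onward; Libra starts September 23
September 20 falls within the Virgo range

Virgo


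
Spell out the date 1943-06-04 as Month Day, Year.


ISO 1943-06-04 parses as year=1943, month=06, day=04
Month 6 -> June

June 4, 1943


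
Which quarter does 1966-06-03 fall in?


Month: June (month 6)
Q1: Jan-Mar, Q2: Apr-Jun, Q3: Jul-Sep, Q4: Oct-Dec

Q2


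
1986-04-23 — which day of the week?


Date: April 23, 1986
Anchor: Jan 1, 1986. With p = 1986 - 1 = 1985: (p + p//4 - p//100 + p//400) mod 7 = (1985 + 496 - 19 + 4) mod 7 = 2466 mod 7 = 2 -> Wednesday (Mon=0 ... Sun=6)
Days before April (Jan-Mar): 90; offset = 90 + 23 - 1 = 112
Weekday index = (2 + 112) mod 7 = 2

Day of the week: Wednesday


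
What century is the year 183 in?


Century = (year - 1) // 100 + 1
= (183 - 1) // 100 + 1
= 182 // 100 + 1
= 1 + 1

2nd century


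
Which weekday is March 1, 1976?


Target: March 1, 1976
Anchor: Jan 1, 1976. With p = 1976 - 1 = 1975: (p + p//4 - p//100 + p//400) mod 7 = (1975 + 493 - 19 + 4) mod 7 = 2453 mod 7 = 3 -> Thursday (Mon=0 ... Sun=6)
Days before March (Jan-Feb): 60 days
Weekday index = (3 + 60) mod 7 = 0

Monday


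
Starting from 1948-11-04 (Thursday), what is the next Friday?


Current: Thursday
Target: Friday
Days ahead: 1

Next Friday: 1948-11-05


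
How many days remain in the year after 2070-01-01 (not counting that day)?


Day of year: 1 of 365
Remaining = 365 - 1

364 days


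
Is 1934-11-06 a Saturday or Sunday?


Anchor: Jan 1, 1934. With p = 1934 - 1 = 1933: (p + p//4 - p//100 + p//400) mod 7 = (1933 + 483 - 19 + 4) mod 7 = 2401 mod 7 = 0 -> Monday (Mon=0 ... Sun=6)
Day of year: 310; offset = 309
Weekday index = (0 + 309) mod 7 = 1 -> Tuesday
Weekend days: Saturday, Sunday

No


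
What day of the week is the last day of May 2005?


May 2005 has 31 days
Anchor: Jan 1, 2005. With p = 2005 - 1 = 2004: (p + p//4 - p//100 + p//400) mod 7 = (2004 + 501 - 20 + 5) mod 7 = 2490 mod 7 = 5 -> Saturday (Mon=0 ... Sun=6)
Days before May (Jan-Apr): 120; May 1 index = (5 + 120) mod 7 = 6 -> Sunday
Last day offset: 31 - 1 = 30 days
Weekday index = (6 + 30) mod 7 = 1

Tuesday, May 31


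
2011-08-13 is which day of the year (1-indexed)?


Date: August 13, 2011
Days in months 1 through 7: 212
Plus 13 days in August

Day of year: 225


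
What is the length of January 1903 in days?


January 1903

31 days


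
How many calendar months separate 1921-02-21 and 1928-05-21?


From February 1921 to May 1928
7 years * 12 = 84 months, plus 3 months = 87

87 months


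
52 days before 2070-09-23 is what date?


Start: 2070-09-23, subtract 52 days
Back 23 days from September 23 reaches August 31, 2070 -> 29 left
August 2070: 31 - 29 = 2 -> lands on August 2

Result: 2070-08-02


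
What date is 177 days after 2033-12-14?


Start: 2033-12-14, add 177 days
December 2033 has 31 days: 31 - 14 = 17 days to December 31 -> 160 left
January 2034 has 31 days -> 129 left
February 2034 has 28 days -> 101 left
March 2034 has 31 days -> 70 left
April 2034 has 30 days -> 40 left
May 2034 has 31 days -> 9 left
June 2034: 9 <= 30 -> lands on June 9

Result: 2034-06-09


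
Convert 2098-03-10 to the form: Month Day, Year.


ISO 2098-03-10 parses as year=2098, month=03, day=10
Month 3 -> March

March 10, 2098


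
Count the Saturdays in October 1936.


October 1936 has 31 days
Anchor: Jan 1, 1936. With p = 1936 - 1 = 1935: (p + p//4 - p//100 + p//400) mod 7 = (1935 + 483 - 19 + 4) mod 7 = 2403 mod 7 = 2 -> Wednesday (Mon=0 ... Sun=6)
Days before October (Jan-Sep): 274; October 1 index = (2 + 274) mod 7 = 3 -> Thursday
First Saturday is October 3
Saturdays: 3, 10, 17, 24, 31

5 Saturdays


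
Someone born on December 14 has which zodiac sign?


Date: December 14
Conventional tropical zodiac dates: Sagittarius from November 22 onward; Capricorn starts December 22
December 14 falls within the Sagittarius range

Sagittarius


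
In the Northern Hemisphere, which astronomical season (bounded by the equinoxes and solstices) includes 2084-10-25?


Date: October 25
Astronomical Autumn (approx.; exact equinox/solstice day varies by year): September 22 to December 20
October 25 falls within the Autumn window

Autumn


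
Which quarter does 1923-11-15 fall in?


Month: November (month 11)
Q1: Jan-Mar, Q2: Apr-Jun, Q3: Jul-Sep, Q4: Oct-Dec

Q4


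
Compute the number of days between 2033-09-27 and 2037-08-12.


From 2033-09-27 to 2037-08-12
2033-09-27: days before September = 31 + 28 + 31 + 30 + 31 + 30 + 31 + 31 = 243 (2033 is not a leap year); day of year = 243 + 27 = 270
2037-08-12: days before August = 31 + 28 + 31 + 30 + 31 + 30 + 31 = 212 (2037 is not a leap year); day of year = 212 + 12 = 224
Rest of 2033: 365 - 270 = 95
Full years 2034 (365), 2035 (365), 2036 (366): 1096
Total = 95 + 1096 + 224 = 1415

1415 days


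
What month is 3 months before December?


December is month 12
12 - 3 = 9

September


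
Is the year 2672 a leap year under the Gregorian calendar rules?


Gregorian leap year rule: divisible by 4, but not by 100, unless also by 400.
2672 is divisible by 4 but not 100 -> leap year

Yes


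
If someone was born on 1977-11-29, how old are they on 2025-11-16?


Birth: 1977-11-29
Reference: 2025-11-16
Year difference: 2025 - 1977 = 48
Birthday not yet reached in 2025, subtract 1

47 years old


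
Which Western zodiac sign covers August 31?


Date: August 31
Conventional tropical zodiac dates: Virgo from August 23 onward; Libra starts September 23
August 31 falls within the Virgo range

Virgo


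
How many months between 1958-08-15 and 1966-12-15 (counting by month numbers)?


From August 1958 to December 1966
8 years * 12 = 96 months, plus 4 months = 100

100 months


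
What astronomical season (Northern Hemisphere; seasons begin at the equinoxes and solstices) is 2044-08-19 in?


Date: August 19
Astronomical Summer (approx.; exact equinox/solstice day varies by year): June 21 to September 21
August 19 falls within the Summer window

Summer


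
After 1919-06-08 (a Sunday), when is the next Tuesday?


Current: Sunday
Target: Tuesday
Days ahead: 2

Next Tuesday: 1919-06-10


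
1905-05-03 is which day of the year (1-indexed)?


Date: May 3, 1905
Days in months 1 through 4: 120
Plus 3 days in May

Day of year: 123


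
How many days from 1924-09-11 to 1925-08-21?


From 1924-09-11 to 1925-08-21
1924-09-11: days before September = 31 + 29 + 31 + 30 + 31 + 30 + 31 + 31 = 244 (1924 is a leap year); day of year = 244 + 11 = 255
1925-08-21: days before August = 31 + 28 + 31 + 30 + 31 + 30 + 31 = 212 (1925 is not a leap year); day of year = 212 + 21 = 233
Rest of 1924: 366 - 255 = 111
Total = 111 + 233 = 344

344 days


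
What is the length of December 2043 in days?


December 2043

31 days


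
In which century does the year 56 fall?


Century = (year - 1) // 100 + 1
= (56 - 1) // 100 + 1
= 55 // 100 + 1
= 0 + 1

1st century


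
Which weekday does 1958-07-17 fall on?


Date: July 17, 1958
Anchor: Jan 1, 1958. With p = 1958 - 1 = 1957: (p + p//4 - p//100 + p//400) mod 7 = (1957 + 489 - 19 + 4) mod 7 = 2431 mod 7 = 2 -> Wednesday (Mon=0 ... Sun=6)
Days before July (Jan-Jun): 181; offset = 181 + 17 - 1 = 197
Weekday index = (2 + 197) mod 7 = 3

Day of the week: Thursday


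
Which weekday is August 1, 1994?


Target: August 1, 1994
Anchor: Jan 1, 1994. With p = 1994 - 1 = 1993: (p + p//4 - p//100 + p//400) mod 7 = (1993 + 498 - 19 + 4) mod 7 = 2476 mod 7 = 5 -> Saturday (Mon=0 ... Sun=6)
Days before August (Jan-Jul): 212 days
Weekday index = (5 + 212) mod 7 = 0

Monday


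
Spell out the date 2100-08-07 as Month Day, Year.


ISO 2100-08-07 parses as year=2100, month=08, day=07
Month 8 -> August

August 7, 2100


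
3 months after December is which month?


December is month 12
12 + 3 = 15; wrap: 15 - 12 = 3

March


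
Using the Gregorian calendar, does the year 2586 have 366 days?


Gregorian leap year rule: divisible by 4, but not by 100, unless also by 400.
2586 is not divisible by 4 -> not a leap year

No


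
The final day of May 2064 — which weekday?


May 2064 has 31 days
Anchor: Jan 1, 2064. With p = 2064 - 1 = 2063: (p + p//4 - p//100 + p//400) mod 7 = (2063 + 515 - 20 + 5) mod 7 = 2563 mod 7 = 1 -> Tuesday (Mon=0 ... Sun=6)
Days before May (Jan-Apr): 121; May 1 index = (1 + 121) mod 7 = 3 -> Thursday
Last day offset: 31 - 1 = 30 days
Weekday index = (3 + 30) mod 7 = 5

Saturday, May 31


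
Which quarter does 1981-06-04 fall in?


Month: June (month 6)
Q1: Jan-Mar, Q2: Apr-Jun, Q3: Jul-Sep, Q4: Oct-Dec

Q2


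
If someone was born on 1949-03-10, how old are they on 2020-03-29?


Birth: 1949-03-10
Reference: 2020-03-29
Year difference: 2020 - 1949 = 71

71 years old


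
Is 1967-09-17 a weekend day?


Anchor: Jan 1, 1967. With p = 1967 - 1 = 1966: (p + p//4 - p//100 + p//400) mod 7 = (1966 + 491 - 19 + 4) mod 7 = 2442 mod 7 = 6 -> Sunday (Mon=0 ... Sun=6)
Day of year: 260; offset = 259
Weekday index = (6 + 259) mod 7 = 6 -> Sunday
Weekend days: Saturday, Sunday

Yes


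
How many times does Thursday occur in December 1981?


December 1981 has 31 days
Anchor: Jan 1, 1981. With p = 1981 - 1 = 1980: (p + p//4 - p//100 + p//400) mod 7 = (1980 + 495 - 19 + 4) mod 7 = 2460 mod 7 = 3 -> Thursday (Mon=0 ... Sun=6)
Days before December (Jan-Nov): 334; December 1 index = (3 + 334) mod 7 = 1 -> Tuesday
First Thursday is December 3
Thursdays: 3, 10, 17, 24, 31

5 Thursdays


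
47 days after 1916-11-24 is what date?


Start: 1916-11-24, add 47 days
November 1916 has 30 days: 30 - 24 = 6 days to November 30 -> 41 left
December 1916 has 31 days -> 10 left
January 1917: 10 <= 31 -> lands on January 10

Result: 1917-01-10


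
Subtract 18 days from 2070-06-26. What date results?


Start: 2070-06-26, subtract 18 days
26 - 18 = 8 stays within June 2070

Result: 2070-06-08


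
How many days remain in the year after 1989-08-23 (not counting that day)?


Day of year: 235 of 365
Remaining = 365 - 235

130 days


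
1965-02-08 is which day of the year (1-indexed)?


Date: February 8, 1965
Days in months 1 through 1: 31
Plus 8 days in February

Day of year: 39


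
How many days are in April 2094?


April 2094

30 days


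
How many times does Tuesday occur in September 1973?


September 1973 has 30 days
Anchor: Jan 1, 1973. With p = 1973 - 1 = 1972: (p + p//4 - p//100 + p//400) mod 7 = (1972 + 493 - 19 + 4) mod 7 = 2450 mod 7 = 0 -> Monday (Mon=0 ... Sun=6)
Days before September (Jan-Aug): 243; September 1 index = (0 + 243) mod 7 = 5 -> Saturday
First Tuesday is September 4
Tuesdays: 4, 11, 18, 25

4 Tuesdays


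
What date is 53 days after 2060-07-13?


Start: 2060-07-13, add 53 days
July 2060 has 31 days: 31 - 13 = 18 days to July 31 -> 35 left
August 2060 has 31 days -> 4 left
September 2060: 4 <= 30 -> lands on September 4

Result: 2060-09-04


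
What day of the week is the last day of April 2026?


April 2026 has 30 days
Anchor: Jan 1, 2026. With p = 2026 - 1 = 2025: (p + p//4 - p//100 + p//400) mod 7 = (2025 + 506 - 20 + 5) mod 7 = 2516 mod 7 = 3 -> Thursday (Mon=0 ... Sun=6)
Days before April (Jan-Mar): 90; April 1 index = (3 + 90) mod 7 = 2 -> Wednesday
Last day offset: 30 - 1 = 29 days
Weekday index = (2 + 29) mod 7 = 3

Thursday, April 30


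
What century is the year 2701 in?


Century = (year - 1) // 100 + 1
= (2701 - 1) // 100 + 1
= 2700 // 100 + 1
= 27 + 1

28th century


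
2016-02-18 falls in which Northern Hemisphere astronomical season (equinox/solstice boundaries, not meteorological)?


Date: February 18
Astronomical Winter (approx.; exact equinox/solstice day varies by year): December 21 to March 19
February 18 falls within the Winter window

Winter


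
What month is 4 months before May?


May is month 5
5 - 4 = 1

January


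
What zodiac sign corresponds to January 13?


Date: January 13
Conventional tropical zodiac dates: Capricorn from December 22 onward; Aquarius starts January 20
January 13 falls within the Capricorn range

Capricorn


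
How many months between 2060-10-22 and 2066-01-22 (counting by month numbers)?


From October 2060 to January 2066
6 years * 12 = 72 months, minus 9 months = 63

63 months


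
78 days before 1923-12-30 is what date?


Start: 1923-12-30, subtract 78 days
Back 30 days from December 30 reaches November 30, 1923 -> 48 left
November 1923 has 30 days -> back to October 31, 1923 -> 18 left
October 1923: 31 - 18 = 13 -> lands on October 13

Result: 1923-10-13


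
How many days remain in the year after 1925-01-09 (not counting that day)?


Day of year: 9 of 365
Remaining = 365 - 9

356 days


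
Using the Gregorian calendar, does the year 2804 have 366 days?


Gregorian leap year rule: divisible by 4, but not by 100, unless also by 400.
2804 is divisible by 4 but not 100 -> leap year

Yes


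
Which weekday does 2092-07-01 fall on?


Date: July 1, 2092
Anchor: Jan 1, 2092. With p = 2092 - 1 = 2091: (p + p//4 - p//100 + p//400) mod 7 = (2091 + 522 - 20 + 5) mod 7 = 2598 mod 7 = 1 -> Tuesday (Mon=0 ... Sun=6)
Days before July (Jan-Jun): 182; offset = 182 + 1 - 1 = 182
Weekday index = (1 + 182) mod 7 = 1

Day of the week: Tuesday


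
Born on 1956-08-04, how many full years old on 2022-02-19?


Birth: 1956-08-04
Reference: 2022-02-19
Year difference: 2022 - 1956 = 66
Birthday not yet reached in 2022, subtract 1

65 years old


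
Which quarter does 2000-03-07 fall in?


Month: March (month 3)
Q1: Jan-Mar, Q2: Apr-Jun, Q3: Jul-Sep, Q4: Oct-Dec

Q1


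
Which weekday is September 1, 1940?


Target: September 1, 1940
Anchor: Jan 1, 1940. With p = 1940 - 1 = 1939: (p + p//4 - p//100 + p//400) mod 7 = (1939 + 484 - 19 + 4) mod 7 = 2408 mod 7 = 0 -> Monday (Mon=0 ... Sun=6)
Days before September (Jan-Aug): 244 days
Weekday index = (0 + 244) mod 7 = 6

Sunday


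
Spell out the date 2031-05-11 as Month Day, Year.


ISO 2031-05-11 parses as year=2031, month=05, day=11
Month 5 -> May

May 11, 2031


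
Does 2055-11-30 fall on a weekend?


Anchor: Jan 1, 2055. With p = 2055 - 1 = 2054: (p + p//4 - p//100 + p//400) mod 7 = (2054 + 513 - 20 + 5) mod 7 = 2552 mod 7 = 4 -> Friday (Mon=0 ... Sun=6)
Day of year: 334; offset = 333
Weekday index = (4 + 333) mod 7 = 1 -> Tuesday
Weekend days: Saturday, Sunday

No


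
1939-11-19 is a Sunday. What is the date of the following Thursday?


Current: Sunday
Target: Thursday
Days ahead: 4

Next Thursday: 1939-11-23


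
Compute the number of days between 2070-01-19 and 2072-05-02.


From 2070-01-19 to 2072-05-02
2070-01-19: day of year = 19
2072-05-02: days before May = 31 + 29 + 31 + 30 = 121 (2072 is a leap year); day of year = 121 + 2 = 123
Rest of 2070: 365 - 19 = 346
Full years 2071 (365): 365
Total = 346 + 365 + 123 = 834

834 days


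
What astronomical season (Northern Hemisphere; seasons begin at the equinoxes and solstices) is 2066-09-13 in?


Date: September 13
Astronomical Summer (approx.; exact equinox/solstice day varies by year): June 21 to September 21
September 13 falls within the Summer window

Summer


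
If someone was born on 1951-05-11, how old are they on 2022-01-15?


Birth: 1951-05-11
Reference: 2022-01-15
Year difference: 2022 - 1951 = 71
Birthday not yet reached in 2022, subtract 1

70 years old


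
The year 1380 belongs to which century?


Century = (year - 1) // 100 + 1
= (1380 - 1) // 100 + 1
= 1379 // 100 + 1
= 13 + 1

14th century


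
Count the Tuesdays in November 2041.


November 2041 has 30 days
Anchor: Jan 1, 2041. With p = 2041 - 1 = 2040: (p + p//4 - p//100 + p//400) mod 7 = (2040 + 510 - 20 + 5) mod 7 = 2535 mod 7 = 1 -> Tuesday (Mon=0 ... Sun=6)
Days before November (Jan-Oct): 304; November 1 index = (1 + 304) mod 7 = 4 -> Friday
First Tuesday is November 5
Tuesdays: 5, 12, 19, 26

4 Tuesdays


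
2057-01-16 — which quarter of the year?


Month: January (month 1)
Q1: Jan-Mar, Q2: Apr-Jun, Q3: Jul-Sep, Q4: Oct-Dec

Q1


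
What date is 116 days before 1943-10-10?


Start: 1943-10-10, subtract 116 days
Back 10 days from October 10 reaches September 30, 1943 -> 106 left
September 1943 has 30 days -> back to August 31, 1943 -> 76 left
August 1943 has 31 days -> back to July 31, 1943 -> 45 left
July 1943 has 31 days -> back to June 30, 1943 -> 14 left
June 1943: 30 - 14 = 16 -> lands on June 16

Result: 1943-06-16


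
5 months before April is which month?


April is month 4
4 - 5 = -1; wrap: -1 + 12 = 11

November


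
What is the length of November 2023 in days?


November 2023

30 days


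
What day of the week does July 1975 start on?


Target: July 1, 1975
Anchor: Jan 1, 1975. With p = 1975 - 1 = 1974: (p + p//4 - p//100 + p//400) mod 7 = (1974 + 493 - 19 + 4) mod 7 = 2452 mod 7 = 2 -> Wednesday (Mon=0 ... Sun=6)
Days before July (Jan-Jun): 181 days
Weekday index = (2 + 181) mod 7 = 1

Tuesday


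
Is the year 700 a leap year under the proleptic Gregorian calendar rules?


Gregorian leap year rule: divisible by 4, but not by 100, unless also by 400.
700 is divisible by 100 but not 400 -> not a leap year

No


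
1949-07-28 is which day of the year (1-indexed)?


Date: July 28, 1949
Days in months 1 through 6: 181
Plus 28 days in July

Day of year: 209


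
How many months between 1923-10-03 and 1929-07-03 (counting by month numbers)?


From October 1923 to July 1929
6 years * 12 = 72 months, minus 3 months = 69

69 months


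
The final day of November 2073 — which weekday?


November 2073 has 30 days
Anchor: Jan 1, 2073. With p = 2073 - 1 = 2072: (p + p//4 - p//100 + p//400) mod 7 = (2072 + 518 - 20 + 5) mod 7 = 2575 mod 7 = 6 -> Sunday (Mon=0 ... Sun=6)
Days before November (Jan-Oct): 304; November 1 index = (6 + 304) mod 7 = 2 -> Wednesday
Last day offset: 30 - 1 = 29 days
Weekday index = (2 + 29) mod 7 = 3

Thursday, November 30


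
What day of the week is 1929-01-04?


Date: January 4, 1929
Anchor: Jan 1, 1929. With p = 1929 - 1 = 1928: (p + p//4 - p//100 + p//400) mod 7 = (1928 + 482 - 19 + 4) mod 7 = 2395 mod 7 = 1 -> Tuesday (Mon=0 ... Sun=6)
Days into year = 4 - 1 = 3
Weekday index = (1 + 3) mod 7 = 4

Day of the week: Friday


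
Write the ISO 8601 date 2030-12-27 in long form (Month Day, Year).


ISO 2030-12-27 parses as year=2030, month=12, day=27
Month 12 -> December

December 27, 2030


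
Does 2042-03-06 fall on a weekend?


Anchor: Jan 1, 2042. With p = 2042 - 1 = 2041: (p + p//4 - p//100 + p//400) mod 7 = (2041 + 510 - 20 + 5) mod 7 = 2536 mod 7 = 2 -> Wednesday (Mon=0 ... Sun=6)
Day of year: 65; offset = 64
Weekday index = (2 + 64) mod 7 = 3 -> Thursday
Weekend days: Saturday, Sunday

No


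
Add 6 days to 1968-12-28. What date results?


Start: 1968-12-28, add 6 days
December 1968 has 31 days: 31 - 28 = 3 days to December 31 -> 3 left
January 1969: 3 <= 31 -> lands on January 3

Result: 1969-01-03


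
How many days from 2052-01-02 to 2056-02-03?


From 2052-01-02 to 2056-02-03
2052-01-02: day of year = 2
2056-02-03: days before February = 31; day of year = 31 + 3 = 34
Rest of 2052: 366 - 2 = 364
Full years 2053 (365), 2054 (365), 2055 (365): 1095
Total = 364 + 1095 + 34 = 1493

1493 days


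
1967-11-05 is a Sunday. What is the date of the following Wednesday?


Current: Sunday
Target: Wednesday
Days ahead: 3

Next Wednesday: 1967-11-08


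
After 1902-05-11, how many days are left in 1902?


Day of year: 131 of 365
Remaining = 365 - 131

234 days


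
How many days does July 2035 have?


July 2035

31 days


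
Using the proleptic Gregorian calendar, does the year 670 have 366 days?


Gregorian leap year rule: divisible by 4, but not by 100, unless also by 400.
670 is not divisible by 4 -> not a leap year

No


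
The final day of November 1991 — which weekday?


November 1991 has 30 days
Anchor: Jan 1, 1991. With p = 1991 - 1 = 1990: (p + p//4 - p//100 + p//400) mod 7 = (1990 + 497 - 19 + 4) mod 7 = 2472 mod 7 = 1 -> Tuesday (Mon=0 ... Sun=6)
Days before November (Jan-Oct): 304; November 1 index = (1 + 304) mod 7 = 4 -> Friday
Last day offset: 30 - 1 = 29 days
Weekday index = (4 + 29) mod 7 = 5

Saturday, November 30


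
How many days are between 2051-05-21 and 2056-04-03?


From 2051-05-21 to 2056-04-03
2051-05-21: days before May = 31 + 28 + 31 + 30 = 120 (2051 is not a leap year); day of year = 120 + 21 = 141
2056-04-03: days before April = 31 + 29 + 31 = 91 (2056 is a leap year); day of year = 91 + 3 = 94
Rest of 2051: 365 - 141 = 224
Full years 2052 (366), 2053 (365), 2054 (365), 2055 (365): 1461
Total = 224 + 1461 + 94 = 1779

1779 days


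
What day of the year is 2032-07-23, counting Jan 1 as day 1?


Date: July 23, 2032
Days in months 1 through 6: 182
Plus 23 days in July

Day of year: 205


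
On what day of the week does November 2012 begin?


Target: November 1, 2012
Anchor: Jan 1, 2012. With p = 2012 - 1 = 2011: (p + p//4 - p//100 + p//400) mod 7 = (2011 + 502 - 20 + 5) mod 7 = 2498 mod 7 = 6 -> Sunday (Mon=0 ... Sun=6)
Days before November (Jan-Oct): 305 days
Weekday index = (6 + 305) mod 7 = 3

Thursday


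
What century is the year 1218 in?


Century = (year - 1) // 100 + 1
= (1218 - 1) // 100 + 1
= 1217 // 100 + 1
= 12 + 1

13th century


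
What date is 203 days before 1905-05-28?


Start: 1905-05-28, subtract 203 days
Back 28 days from May 28 reaches April 30, 1905 -> 175 left
April 1905 has 30 days -> back to March 31, 1905 -> 145 left
March 1905 has 31 days -> back to February 28, 1905 -> 114 left
February 1905 has 28 days -> back to January 31, 1905 -> 86 left
January 1905 has 31 days -> back to December 31, 1904 -> 55 left
December 1904 has 31 days -> back to November 30, 1904 -> 24 left
November 1904: 30 - 24 = 6 -> lands on November 6

Result: 1904-11-06


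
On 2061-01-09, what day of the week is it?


Date: January 9, 2061
Anchor: Jan 1, 2061. With p = 2061 - 1 = 2060: (p + p//4 - p//100 + p//400) mod 7 = (2060 + 515 - 20 + 5) mod 7 = 2560 mod 7 = 5 -> Saturday (Mon=0 ... Sun=6)
Days into year = 9 - 1 = 8
Weekday index = (5 + 8) mod 7 = 6

Day of the week: Sunday


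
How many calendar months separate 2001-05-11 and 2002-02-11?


From May 2001 to February 2002
1 year * 12 = 12 months, minus 3 months = 9

9 months


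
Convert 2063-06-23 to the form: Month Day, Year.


ISO 2063-06-23 parses as year=2063, month=06, day=23
Month 6 -> June

June 23, 2063


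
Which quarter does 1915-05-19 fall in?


Month: May (month 5)
Q1: Jan-Mar, Q2: Apr-Jun, Q3: Jul-Sep, Q4: Oct-Dec

Q2


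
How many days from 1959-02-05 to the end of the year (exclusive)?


Day of year: 36 of 365
Remaining = 365 - 36

329 days


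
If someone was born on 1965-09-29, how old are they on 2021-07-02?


Birth: 1965-09-29
Reference: 2021-07-02
Year difference: 2021 - 1965 = 56
Birthday not yet reached in 2021, subtract 1

55 years old


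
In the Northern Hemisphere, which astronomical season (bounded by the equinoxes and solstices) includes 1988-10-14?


Date: October 14
Astronomical Autumn (approx.; exact equinox/solstice day varies by year): September 22 to December 20
October 14 falls within the Autumn window

Autumn


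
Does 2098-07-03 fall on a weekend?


Anchor: Jan 1, 2098. With p = 2098 - 1 = 2097: (p + p//4 - p//100 + p//400) mod 7 = (2097 + 524 - 20 + 5) mod 7 = 2606 mod 7 = 2 -> Wednesday (Mon=0 ... Sun=6)
Day of year: 184; offset = 183
Weekday index = (2 + 183) mod 7 = 3 -> Thursday
Weekend days: Saturday, Sunday

No


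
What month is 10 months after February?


February is month 2
2 + 10 = 12

December


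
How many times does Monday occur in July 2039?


July 2039 has 31 days
Anchor: Jan 1, 2039. With p = 2039 - 1 = 2038: (p + p//4 - p//100 + p//400) mod 7 = (2038 + 509 - 20 + 5) mod 7 = 2532 mod 7 = 5 -> Saturday (Mon=0 ... Sun=6)
Days before July (Jan-Jun): 181; July 1 index = (5 + 181) mod 7 = 4 -> Friday
First Monday is July 4
Mondays: 4, 11, 18, 25

4 Mondays


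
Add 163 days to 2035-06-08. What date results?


Start: 2035-06-08, add 163 days
June 2035 has 30 days: 30 - 8 = 22 days to June 30 -> 141 left
July 2035 has 31 days -> 110 left
August 2035 has 31 days -> 79 left
September 2035 has 30 days -> 49 left
October 2035 has 31 days -> 18 left
November 2035: 18 <= 30 -> lands on November 18

Result: 2035-11-18


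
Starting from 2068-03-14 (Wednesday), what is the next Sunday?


Current: Wednesday
Target: Sunday
Days ahead: 4

Next Sunday: 2068-03-18
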